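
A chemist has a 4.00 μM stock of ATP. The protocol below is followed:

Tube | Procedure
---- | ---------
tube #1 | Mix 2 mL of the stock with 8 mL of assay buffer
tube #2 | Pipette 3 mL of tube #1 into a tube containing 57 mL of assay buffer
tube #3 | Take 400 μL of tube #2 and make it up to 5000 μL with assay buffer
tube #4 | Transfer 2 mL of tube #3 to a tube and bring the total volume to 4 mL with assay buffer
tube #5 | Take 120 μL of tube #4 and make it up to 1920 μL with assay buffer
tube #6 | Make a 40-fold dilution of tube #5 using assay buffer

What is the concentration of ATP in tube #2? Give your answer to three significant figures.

0.0400 μM

Step 1: 2 mL + 8 mL = 10 mL total → factor 10/2 = 5
Step 2: 3 mL + 57 mL = 60 mL total → factor 60/3 = 20
Dilution factor through tube #2 = 5 × 20 = 100
[tube #2] = 4.00 μM / 100 = 0.0400 μM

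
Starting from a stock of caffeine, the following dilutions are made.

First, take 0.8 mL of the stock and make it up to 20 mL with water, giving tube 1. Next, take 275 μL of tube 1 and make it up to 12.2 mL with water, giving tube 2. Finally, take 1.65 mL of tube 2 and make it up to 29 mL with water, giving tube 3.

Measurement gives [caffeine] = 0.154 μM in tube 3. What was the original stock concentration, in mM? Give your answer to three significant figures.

3.00 mM

Step 1: 0.8 mL brought to 20 mL → factor 20/0.8 = 25
Step 2: 275 μL brought to 12.2 mL → factor 12200/275 = 44.364
Step 3: 1.65 mL brought to 29 mL → factor 29/1.65 = 17.576
Overall dilution factor = 25 × 44.364 × 17.576 = 19493
Stock = 0.154 μM × 19493 = 3002 μM = 3.00 mM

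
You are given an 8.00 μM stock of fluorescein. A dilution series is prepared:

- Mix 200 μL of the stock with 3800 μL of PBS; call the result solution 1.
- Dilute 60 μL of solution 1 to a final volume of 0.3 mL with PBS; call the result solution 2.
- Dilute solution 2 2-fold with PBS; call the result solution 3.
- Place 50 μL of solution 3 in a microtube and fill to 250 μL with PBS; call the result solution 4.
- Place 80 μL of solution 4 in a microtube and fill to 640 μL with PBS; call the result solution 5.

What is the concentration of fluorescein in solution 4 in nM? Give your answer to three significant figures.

8.00 nM

Step 1: 200 μL + 3800 μL = 4000 μL total → factor 4000/200 = 20
Step 2: 60 μL brought to 0.3 mL → factor 300/60 = 5
Step 3: 2-fold → factor 2
Step 4: 50 μL brought to 250 μL → factor 250/50 = 5
Dilution factor through solution 4 = 20 × 5 × 2 × 5 = 1000
[solution 4] = 8.00 μM / 1000 = 0.008000 μM = 8.00 nM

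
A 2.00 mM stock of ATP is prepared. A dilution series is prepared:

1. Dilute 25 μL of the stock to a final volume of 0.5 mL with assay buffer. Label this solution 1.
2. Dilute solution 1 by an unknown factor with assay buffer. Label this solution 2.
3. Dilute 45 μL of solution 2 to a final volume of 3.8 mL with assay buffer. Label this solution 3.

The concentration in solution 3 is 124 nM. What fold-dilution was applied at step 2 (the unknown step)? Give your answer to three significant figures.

Step 1: 25 μL brought to 0.5 mL → factor 500/25 = 20
Step 2: unknown factor x
Step 3: 45 μL brought to 3.8 mL → factor 3800/45 = 84.444
Product of known-step factors = 1688.9
Overall factor = 2.00 mM / (124 nM) = 16129
x = 16129 / 1688.9 = 9.55

9.55-fold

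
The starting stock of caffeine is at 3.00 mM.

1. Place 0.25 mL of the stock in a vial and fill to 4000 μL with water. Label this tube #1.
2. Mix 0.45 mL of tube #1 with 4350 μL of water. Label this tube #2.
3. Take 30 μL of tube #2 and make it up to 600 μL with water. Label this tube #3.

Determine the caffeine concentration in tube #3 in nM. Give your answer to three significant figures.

Step 1: 0.25 mL brought to 4000 μL → factor 4/0.25 = 16
Step 2: 0.45 mL + 4350 μL = 4.8 mL total → factor 4.8/0.45 = 10.667
Step 3: 30 μL brought to 600 μL → factor 600/30 = 20
Overall dilution factor = 16 × 10.667 × 20 = 3413.3
Final = 3.00 mM / 3413.3 = 0.0008789 mM = 879 nM

879 nM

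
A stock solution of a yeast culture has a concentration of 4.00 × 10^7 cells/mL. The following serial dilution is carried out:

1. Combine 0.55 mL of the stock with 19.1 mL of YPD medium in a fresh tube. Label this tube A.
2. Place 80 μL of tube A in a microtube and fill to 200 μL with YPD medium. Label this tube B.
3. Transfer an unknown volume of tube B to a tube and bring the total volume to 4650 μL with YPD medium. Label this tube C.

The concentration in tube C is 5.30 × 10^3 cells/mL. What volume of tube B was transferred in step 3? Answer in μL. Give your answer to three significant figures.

55.0 μL

Step 1: 0.55 mL + 19.1 mL = 19.65 mL total → factor 19.65/0.55 = 35.727
Step 2: 80 μL brought to 200 μL → factor 200/80 = 2.5
Step 3: v brought to 4650 μL → factor = 4650 μL/v
Product of known-step factors = 89.318
Overall factor = 4.00 × 10^7 cells/mL / (5.30 × 10^3 cells/mL) = 7547.2
Step-3 factor = 7547.2 / 89.318 = 84.498
v = 4650 μL / 84.498 = 55.0 μL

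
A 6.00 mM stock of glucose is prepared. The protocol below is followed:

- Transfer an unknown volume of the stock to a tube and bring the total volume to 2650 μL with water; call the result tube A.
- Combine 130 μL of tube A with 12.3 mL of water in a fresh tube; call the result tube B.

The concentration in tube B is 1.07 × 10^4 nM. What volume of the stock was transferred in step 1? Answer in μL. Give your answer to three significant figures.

Step 1: v brought to 2650 μL → factor = 2650 μL/v
Step 2: 130 μL + 12.3 mL = 12430 μL total → factor 12430/130 = 95.615
Product of known-step factors = 95.615
Overall factor = 6.00 mM / (1.07 × 10^4 nM) = 560.75
Step-1 factor = 560.75 / 95.615 = 5.8646
v = 2650 μL / 5.8646 = 452 μL

452 μL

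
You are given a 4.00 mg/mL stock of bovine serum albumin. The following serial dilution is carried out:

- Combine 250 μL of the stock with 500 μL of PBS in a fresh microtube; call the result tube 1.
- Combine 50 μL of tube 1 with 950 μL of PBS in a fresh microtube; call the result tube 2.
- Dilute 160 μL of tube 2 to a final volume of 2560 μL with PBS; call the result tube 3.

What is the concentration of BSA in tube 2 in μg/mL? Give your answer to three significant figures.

Step 1: 250 μL + 500 μL = 750 μL total → factor 750/250 = 3
Step 2: 50 μL + 950 μL = 1000 μL total → factor 1000/50 = 20
Dilution factor through tube 2 = 3 × 20 = 60
[tube 2] = 4.00 mg/mL / 60 = 0.06667 mg/mL = 66.7 μg/mL

66.7 μg/mL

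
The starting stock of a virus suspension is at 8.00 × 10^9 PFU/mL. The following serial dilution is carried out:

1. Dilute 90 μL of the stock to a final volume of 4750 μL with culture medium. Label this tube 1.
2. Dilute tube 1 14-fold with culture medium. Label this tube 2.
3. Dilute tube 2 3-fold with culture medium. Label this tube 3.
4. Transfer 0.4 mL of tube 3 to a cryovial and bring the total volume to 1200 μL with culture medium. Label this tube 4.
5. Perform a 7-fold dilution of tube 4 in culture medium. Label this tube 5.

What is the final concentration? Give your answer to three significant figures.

Step 1: 90 μL brought to 4750 μL → factor 4750/90 = 52.778
Step 2: 14-fold → factor 14
Step 3: 3-fold → factor 3
Step 4: 0.4 mL brought to 1200 μL → factor 1.2/0.4 = 3
Step 5: 7-fold → factor 7
Overall dilution factor = 52.778 × 14 × 3 × 3 × 7 = 46550
Final = 8.00 × 10^9 PFU/mL / 46550 = 1.72 × 10^5 PFU/mL

1.72 × 10^5 PFU/mL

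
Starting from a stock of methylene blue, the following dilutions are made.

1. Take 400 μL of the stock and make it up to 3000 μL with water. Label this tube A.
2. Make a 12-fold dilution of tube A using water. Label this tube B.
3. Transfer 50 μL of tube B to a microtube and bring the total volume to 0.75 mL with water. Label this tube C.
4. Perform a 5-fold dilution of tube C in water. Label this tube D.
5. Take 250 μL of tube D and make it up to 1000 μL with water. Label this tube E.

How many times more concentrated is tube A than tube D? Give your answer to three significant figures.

900

Step 1: 400 μL brought to 3000 μL → factor 3000/400 = 7.5
Step 2: 12-fold → factor 12
Step 3: 50 μL brought to 0.75 mL → factor 750/50 = 15
Step 4: 5-fold → factor 5
Dilution factor to tube A = 7.5; to tube D = 6750
[tube A]/[tube D] = (factor to tube D)/(factor to tube A) = 6750/7.5 = 900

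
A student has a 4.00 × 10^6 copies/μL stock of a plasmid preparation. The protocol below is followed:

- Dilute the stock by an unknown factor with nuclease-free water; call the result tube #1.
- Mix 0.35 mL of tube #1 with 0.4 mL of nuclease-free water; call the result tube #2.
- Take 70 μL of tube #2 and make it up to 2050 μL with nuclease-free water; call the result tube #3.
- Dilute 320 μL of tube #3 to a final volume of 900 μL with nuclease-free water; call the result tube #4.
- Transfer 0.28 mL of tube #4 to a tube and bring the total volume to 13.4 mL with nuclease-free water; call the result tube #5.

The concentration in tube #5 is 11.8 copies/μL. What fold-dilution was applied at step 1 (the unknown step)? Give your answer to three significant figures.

Step 1: unknown factor x
Step 2: 0.35 mL + 0.4 mL = 0.75 mL total → factor 0.75/0.35 = 2.1429
Step 3: 70 μL brought to 2050 μL → factor 2050/70 = 29.286
Step 4: 320 μL brought to 900 μL → factor 900/320 = 2.8125
Step 5: 0.28 mL brought to 13.4 mL → factor 13.4/0.28 = 47.857
Product of known-step factors = 8446.7
Overall factor = 4.00 × 10^6 copies/μL / (11.8 copies/μL) = 3.3898 × 10^5
x = 3.3898 × 10^5 / 8446.7 = 40.1

40.1-fold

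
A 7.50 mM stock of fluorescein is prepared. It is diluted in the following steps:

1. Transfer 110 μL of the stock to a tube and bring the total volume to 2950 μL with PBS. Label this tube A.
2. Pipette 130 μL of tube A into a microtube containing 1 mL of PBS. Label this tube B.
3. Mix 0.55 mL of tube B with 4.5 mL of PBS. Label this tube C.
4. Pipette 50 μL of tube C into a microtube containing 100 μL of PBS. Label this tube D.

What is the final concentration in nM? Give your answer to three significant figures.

Step 1: 110 μL brought to 2950 μL → factor 2950/110 = 26.818
Step 2: 130 μL + 1 mL = 1130 μL total → factor 1130/130 = 8.6923
Step 3: 0.55 mL + 4.5 mL = 5.05 mL total → factor 5.05/0.55 = 9.1818
Step 4: 50 μL + 100 μL = 150 μL total → factor 150/50 = 3
Overall dilution factor = 26.818 × 8.6923 × 9.1818 × 3 = 6421.2
Final = 7.50 mM / 6421.2 = 0.001168 mM = 1.17 × 10^3 nM

1.17 × 10^3 nM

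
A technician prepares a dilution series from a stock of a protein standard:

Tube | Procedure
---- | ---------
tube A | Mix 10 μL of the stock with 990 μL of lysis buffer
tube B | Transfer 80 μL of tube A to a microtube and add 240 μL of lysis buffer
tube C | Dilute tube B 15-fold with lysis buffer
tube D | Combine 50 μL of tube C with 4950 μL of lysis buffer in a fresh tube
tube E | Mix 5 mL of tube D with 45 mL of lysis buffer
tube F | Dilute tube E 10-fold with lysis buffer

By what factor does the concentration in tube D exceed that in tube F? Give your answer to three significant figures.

100

Step 1: 10 μL + 990 μL = 1000 μL total → factor 1000/10 = 100
Step 2: 80 μL + 240 μL = 320 μL total → factor 320/80 = 4
Step 3: 15-fold → factor 15
Step 4: 50 μL + 4950 μL = 5000 μL total → factor 5000/50 = 100
Step 5: 5 mL + 45 mL = 50 mL total → factor 50/5 = 10
Step 6: 10-fold → factor 10
Dilution factor to tube D = 6 × 10^5; to tube F = 6 × 10^7
[tube D]/[tube F] = (factor to tube F)/(factor to tube D) = 6 × 10^7/6 × 10^5 = 100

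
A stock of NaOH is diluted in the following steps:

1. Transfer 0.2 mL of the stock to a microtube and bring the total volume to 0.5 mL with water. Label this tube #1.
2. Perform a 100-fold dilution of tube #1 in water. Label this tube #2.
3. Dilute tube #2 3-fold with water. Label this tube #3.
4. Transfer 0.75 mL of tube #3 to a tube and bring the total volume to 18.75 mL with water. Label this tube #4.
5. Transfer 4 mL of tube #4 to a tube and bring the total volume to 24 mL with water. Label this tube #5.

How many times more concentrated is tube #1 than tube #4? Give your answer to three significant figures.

7.50 × 10^3

Step 1: 0.2 mL brought to 0.5 mL → factor 0.5/0.2 = 2.5
Step 2: 100-fold → factor 100
Step 3: 3-fold → factor 3
Step 4: 0.75 mL brought to 18.75 mL → factor 18.75/0.75 = 25
Dilution factor to tube #1 = 2.5; to tube #4 = 18750
[tube #1]/[tube #4] = (factor to tube #4)/(factor to tube #1) = 18750/2.5 = 7.50 × 10^3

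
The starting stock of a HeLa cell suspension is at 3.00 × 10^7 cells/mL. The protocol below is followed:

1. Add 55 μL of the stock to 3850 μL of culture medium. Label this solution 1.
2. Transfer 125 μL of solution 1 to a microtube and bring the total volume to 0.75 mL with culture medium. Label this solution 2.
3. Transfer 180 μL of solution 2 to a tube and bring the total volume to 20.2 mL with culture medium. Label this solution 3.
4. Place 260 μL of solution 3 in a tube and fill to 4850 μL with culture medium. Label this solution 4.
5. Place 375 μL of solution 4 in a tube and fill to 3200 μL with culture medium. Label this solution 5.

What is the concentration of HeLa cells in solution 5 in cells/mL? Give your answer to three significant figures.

Step 1: 55 μL + 3850 μL = 3905 μL total → factor 3905/55 = 71
Step 2: 125 μL brought to 0.75 mL → factor 750/125 = 6
Step 3: 180 μL brought to 20.2 mL → factor 20200/180 = 112.22
Step 4: 260 μL brought to 4850 μL → factor 4850/260 = 18.654
Step 5: 375 μL brought to 3200 μL → factor 3200/375 = 8.5333
Overall dilution factor = 71 × 6 × 112.22 × 18.654 × 8.5333 = 7.6098 × 10^6
Final = 3.00 × 10^7 cells/mL / 7.6098 × 10^6 = 3.94 cells/mL

3.94 cells/mL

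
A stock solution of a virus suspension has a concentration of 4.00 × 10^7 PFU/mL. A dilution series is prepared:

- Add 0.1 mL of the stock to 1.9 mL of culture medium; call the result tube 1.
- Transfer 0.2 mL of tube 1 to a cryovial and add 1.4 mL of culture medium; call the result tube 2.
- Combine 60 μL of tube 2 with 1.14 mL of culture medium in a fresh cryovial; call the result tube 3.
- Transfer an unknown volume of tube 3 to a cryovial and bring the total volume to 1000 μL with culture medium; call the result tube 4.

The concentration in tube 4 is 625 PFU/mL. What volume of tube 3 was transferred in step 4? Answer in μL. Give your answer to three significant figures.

50.0 μL

Step 1: 0.1 mL + 1.9 mL = 2 mL total → factor 2/0.1 = 20
Step 2: 0.2 mL + 1.4 mL = 1.6 mL total → factor 1.6/0.2 = 8
Step 3: 60 μL + 1.14 mL = 1200 μL total → factor 1200/60 = 20
Step 4: v brought to 1000 μL → factor = 1000 μL/v
Product of known-step factors = 3200
Overall factor = 4.00 × 10^7 PFU/mL / (625 PFU/mL) = 64000
Step-4 factor = 64000 / 3200 = 20
v = 1000 μL / 20 = 50.0 μL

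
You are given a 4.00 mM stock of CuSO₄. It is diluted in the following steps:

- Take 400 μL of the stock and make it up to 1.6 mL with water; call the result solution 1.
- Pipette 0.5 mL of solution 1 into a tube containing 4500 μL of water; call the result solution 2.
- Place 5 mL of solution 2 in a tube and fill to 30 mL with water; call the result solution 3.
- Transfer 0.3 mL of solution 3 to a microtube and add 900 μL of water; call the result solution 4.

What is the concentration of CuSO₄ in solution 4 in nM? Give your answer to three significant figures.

Step 1: 400 μL brought to 1.6 mL → factor 1600/400 = 4
Step 2: 0.5 mL + 4500 μL = 5 mL total → factor 5/0.5 = 10
Step 3: 5 mL brought to 30 mL → factor 30/5 = 6
Step 4: 0.3 mL + 900 μL = 1.2 mL total → factor 1.2/0.3 = 4
Overall dilution factor = 4 × 10 × 6 × 4 = 960
Final = 4.00 mM / 960 = 0.004167 mM = 4.17 × 10^3 nM

4.17 × 10^3 nM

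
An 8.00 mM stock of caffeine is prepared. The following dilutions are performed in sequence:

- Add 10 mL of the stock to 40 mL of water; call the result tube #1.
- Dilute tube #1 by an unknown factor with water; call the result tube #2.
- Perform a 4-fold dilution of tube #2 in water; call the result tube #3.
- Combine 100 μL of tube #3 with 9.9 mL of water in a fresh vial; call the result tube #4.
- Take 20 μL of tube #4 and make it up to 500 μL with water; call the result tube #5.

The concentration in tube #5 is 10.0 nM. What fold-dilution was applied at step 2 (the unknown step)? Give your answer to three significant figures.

Step 1: 10 mL + 40 mL = 50 mL total → factor 50/10 = 5
Step 2: unknown factor x
Step 3: 4-fold → factor 4
Step 4: 100 μL + 9.9 mL = 10000 μL total → factor 10000/100 = 100
Step 5: 20 μL brought to 500 μL → factor 500/20 = 25
Product of known-step factors = 50000
Overall factor = 8.00 mM / (10.0 nM) = 8 × 10^5
x = 8 × 10^5 / 50000 = 16.0

16.0-fold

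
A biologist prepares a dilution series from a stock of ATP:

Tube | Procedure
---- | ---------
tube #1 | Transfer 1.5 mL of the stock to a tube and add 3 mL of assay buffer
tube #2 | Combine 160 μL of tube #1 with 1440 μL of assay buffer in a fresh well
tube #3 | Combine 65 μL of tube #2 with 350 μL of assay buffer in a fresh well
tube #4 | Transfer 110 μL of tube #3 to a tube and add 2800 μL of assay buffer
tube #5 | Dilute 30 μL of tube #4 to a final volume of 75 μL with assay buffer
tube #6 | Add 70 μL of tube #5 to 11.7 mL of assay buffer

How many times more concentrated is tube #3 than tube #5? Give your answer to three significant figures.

66.1

Step 1: 1.5 mL + 3 mL = 4.5 mL total → factor 4.5/1.5 = 3
Step 2: 160 μL + 1440 μL = 1600 μL total → factor 1600/160 = 10
Step 3: 65 μL + 350 μL = 415 μL total → factor 415/65 = 6.3846
Step 4: 110 μL + 2800 μL = 2910 μL total → factor 2910/110 = 26.455
Step 5: 30 μL brought to 75 μL → factor 75/30 = 2.5
Dilution factor to tube #3 = 191.54; to tube #5 = 12668
[tube #3]/[tube #5] = (factor to tube #5)/(factor to tube #3) = 12668/191.54 = 66.1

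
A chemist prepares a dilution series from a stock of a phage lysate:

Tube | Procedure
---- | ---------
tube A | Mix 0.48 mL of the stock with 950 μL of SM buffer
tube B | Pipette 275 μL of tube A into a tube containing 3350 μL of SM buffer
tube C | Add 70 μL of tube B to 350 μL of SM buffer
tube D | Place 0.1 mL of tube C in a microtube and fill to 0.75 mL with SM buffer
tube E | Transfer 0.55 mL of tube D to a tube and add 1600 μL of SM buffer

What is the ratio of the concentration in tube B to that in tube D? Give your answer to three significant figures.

Step 1: 0.48 mL + 950 μL = 1.43 mL total → factor 1.43/0.48 = 2.9792
Step 2: 275 μL + 3350 μL = 3625 μL total → factor 3625/275 = 13.182
Step 3: 70 μL + 350 μL = 420 μL total → factor 420/70 = 6
Step 4: 0.1 mL brought to 0.75 mL → factor 0.75/0.1 = 7.5
Dilution factor to tube B = 39.271; to tube D = 1767.2
[tube B]/[tube D] = (factor to tube D)/(factor to tube B) = 1767.2/39.271 = 45.0

45.0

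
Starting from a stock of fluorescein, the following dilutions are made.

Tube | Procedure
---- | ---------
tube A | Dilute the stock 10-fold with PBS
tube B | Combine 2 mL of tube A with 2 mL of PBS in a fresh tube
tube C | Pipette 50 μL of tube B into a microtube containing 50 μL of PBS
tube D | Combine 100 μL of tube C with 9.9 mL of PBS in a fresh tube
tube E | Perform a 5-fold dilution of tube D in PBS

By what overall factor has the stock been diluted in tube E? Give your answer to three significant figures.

2.00 × 10^4

Step 1: 10-fold → factor 10
Step 2: 2 mL + 2 mL = 4 mL total → factor 4/2 = 2
Step 3: 50 μL + 50 μL = 100 μL total → factor 100/50 = 2
Step 4: 100 μL + 9.9 mL = 10000 μL total → factor 10000/100 = 100
Step 5: 5-fold → factor 5
Overall dilution factor = 10 × 2 × 2 × 100 × 5 = 20000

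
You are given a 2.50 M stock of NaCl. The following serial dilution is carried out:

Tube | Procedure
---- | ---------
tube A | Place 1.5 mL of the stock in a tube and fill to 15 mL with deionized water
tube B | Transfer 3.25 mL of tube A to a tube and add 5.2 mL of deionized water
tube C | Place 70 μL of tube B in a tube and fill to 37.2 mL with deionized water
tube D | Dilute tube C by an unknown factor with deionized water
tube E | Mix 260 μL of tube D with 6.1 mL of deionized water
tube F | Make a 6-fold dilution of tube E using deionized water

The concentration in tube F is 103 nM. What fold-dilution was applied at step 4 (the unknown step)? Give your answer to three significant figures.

Step 1: 1.5 mL brought to 15 mL → factor 15/1.5 = 10
Step 2: 3.25 mL + 5.2 mL = 8.45 mL total → factor 8.45/3.25 = 2.6
Step 3: 70 μL brought to 37.2 mL → factor 37200/70 = 531.43
Step 4: unknown factor x
Step 5: 260 μL + 6.1 mL = 6360 μL total → factor 6360/260 = 24.462
Step 6: 6-fold → factor 6
Product of known-step factors = 2.0279 × 10^6
Overall factor = 2.50 M / (103 nM) = 2.4272 × 10^7
x = 2.4272 × 10^7 / 2.0279 × 10^6 = 12.0

12.0-fold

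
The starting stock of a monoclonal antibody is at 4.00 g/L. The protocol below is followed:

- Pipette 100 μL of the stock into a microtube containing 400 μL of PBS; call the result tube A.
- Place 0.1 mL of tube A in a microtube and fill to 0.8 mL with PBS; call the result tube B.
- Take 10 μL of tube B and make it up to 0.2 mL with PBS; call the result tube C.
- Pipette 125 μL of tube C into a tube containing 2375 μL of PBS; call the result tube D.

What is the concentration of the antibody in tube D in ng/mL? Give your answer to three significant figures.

250 ng/mL

Step 1: 100 μL + 400 μL = 500 μL total → factor 500/100 = 5
Step 2: 0.1 mL brought to 0.8 mL → factor 0.8/0.1 = 8
Step 3: 10 μL brought to 0.2 mL → factor 200/10 = 20
Step 4: 125 μL + 2375 μL = 2500 μL total → factor 2500/125 = 20
Overall dilution factor = 5 × 8 × 20 × 20 = 16000
Final = 4.00 g/L / 16000 = 0.0002500 g/L = 250 ng/mL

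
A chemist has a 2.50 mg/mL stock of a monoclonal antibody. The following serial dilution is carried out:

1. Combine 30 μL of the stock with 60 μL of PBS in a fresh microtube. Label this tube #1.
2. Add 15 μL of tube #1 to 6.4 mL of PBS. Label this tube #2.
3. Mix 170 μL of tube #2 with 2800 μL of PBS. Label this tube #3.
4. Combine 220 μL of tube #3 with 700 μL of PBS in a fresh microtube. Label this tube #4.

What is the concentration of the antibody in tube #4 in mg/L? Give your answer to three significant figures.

0.0267 mg/L

Step 1: 30 μL + 60 μL = 90 μL total → factor 90/30 = 3
Step 2: 15 μL + 6.4 mL = 6415 μL total → factor 6415/15 = 427.67
Step 3: 170 μL + 2800 μL = 2970 μL total → factor 2970/170 = 17.471
Step 4: 220 μL + 700 μL = 920 μL total → factor 920/220 = 4.1818
Overall dilution factor = 3 × 427.67 × 17.471 × 4.1818 = 93734
Final = 2.50 mg/mL / 93734 = 2.667 × 10^-5 mg/mL = 0.0267 mg/L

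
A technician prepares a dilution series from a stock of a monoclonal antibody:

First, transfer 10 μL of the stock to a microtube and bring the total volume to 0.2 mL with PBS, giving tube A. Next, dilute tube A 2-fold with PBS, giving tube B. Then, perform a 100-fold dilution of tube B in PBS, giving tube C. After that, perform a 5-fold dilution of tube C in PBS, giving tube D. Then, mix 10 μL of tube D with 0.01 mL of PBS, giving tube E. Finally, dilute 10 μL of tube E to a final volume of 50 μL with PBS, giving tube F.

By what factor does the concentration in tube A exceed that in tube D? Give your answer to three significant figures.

Step 1: 10 μL brought to 0.2 mL → factor 200/10 = 20
Step 2: 2-fold → factor 2
Step 3: 100-fold → factor 100
Step 4: 5-fold → factor 5
Dilution factor to tube A = 20; to tube D = 20000
[tube A]/[tube D] = (factor to tube D)/(factor to tube A) = 20000/20 = 1.00 × 10^3

1.00 × 10^3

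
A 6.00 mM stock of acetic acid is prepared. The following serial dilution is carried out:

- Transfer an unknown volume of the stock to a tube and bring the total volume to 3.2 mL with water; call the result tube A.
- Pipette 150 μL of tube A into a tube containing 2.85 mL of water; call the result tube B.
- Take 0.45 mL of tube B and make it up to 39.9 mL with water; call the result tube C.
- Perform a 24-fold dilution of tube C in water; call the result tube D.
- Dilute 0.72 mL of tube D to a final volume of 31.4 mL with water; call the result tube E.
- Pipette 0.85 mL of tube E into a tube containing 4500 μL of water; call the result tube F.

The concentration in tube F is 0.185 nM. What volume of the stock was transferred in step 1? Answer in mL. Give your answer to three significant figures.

1.15 mL

Step 1: v brought to 3.2 mL → factor = 3.2 mL/v
Step 2: 150 μL + 2.85 mL = 3000 μL total → factor 3000/150 = 20
Step 3: 0.45 mL brought to 39.9 mL → factor 39.9/0.45 = 88.667
Step 4: 24-fold → factor 24
Step 5: 0.72 mL brought to 31.4 mL → factor 31.4/0.72 = 43.611
Step 6: 0.85 mL + 4500 μL = 5.35 mL total → factor 5.35/0.85 = 6.2941
Product of known-step factors = 1.1682 × 10^7
Overall factor = 6.00 mM / (0.185 nM) = 3.2432 × 10^7
Step-1 factor = 3.2432 × 10^7 / 1.1682 × 10^7 = 2.7762
v = 3.2 mL / 2.7762 = 1.15 mL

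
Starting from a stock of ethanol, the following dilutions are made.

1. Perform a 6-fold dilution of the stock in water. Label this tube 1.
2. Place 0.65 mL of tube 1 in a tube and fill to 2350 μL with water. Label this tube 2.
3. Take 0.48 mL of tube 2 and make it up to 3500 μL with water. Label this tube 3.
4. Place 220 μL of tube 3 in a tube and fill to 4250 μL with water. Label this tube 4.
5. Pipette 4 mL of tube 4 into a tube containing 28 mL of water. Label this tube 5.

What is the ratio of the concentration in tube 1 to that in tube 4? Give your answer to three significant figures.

509

Step 1: 6-fold → factor 6
Step 2: 0.65 mL brought to 2350 μL → factor 2.35/0.65 = 3.6154
Step 3: 0.48 mL brought to 3500 μL → factor 3.5/0.48 = 7.2917
Step 4: 220 μL brought to 4250 μL → factor 4250/220 = 19.318
Dilution factor to tube 1 = 6; to tube 4 = 3055.6
[tube 1]/[tube 4] = (factor to tube 4)/(factor to tube 1) = 3055.6/6 = 509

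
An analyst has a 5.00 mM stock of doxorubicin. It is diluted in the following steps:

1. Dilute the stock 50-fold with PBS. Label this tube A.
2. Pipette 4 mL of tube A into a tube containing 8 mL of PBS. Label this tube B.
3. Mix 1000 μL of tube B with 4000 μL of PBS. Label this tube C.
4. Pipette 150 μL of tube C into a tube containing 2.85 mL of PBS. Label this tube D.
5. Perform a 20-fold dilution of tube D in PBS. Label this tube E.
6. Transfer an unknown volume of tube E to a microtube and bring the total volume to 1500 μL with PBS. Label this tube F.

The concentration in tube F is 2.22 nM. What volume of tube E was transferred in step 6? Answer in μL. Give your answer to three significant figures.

Step 1: 50-fold → factor 50
Step 2: 4 mL + 8 mL = 12 mL total → factor 12/4 = 3
Step 3: 1000 μL + 4000 μL = 5000 μL total → factor 5000/1000 = 5
Step 4: 150 μL + 2.85 mL = 3000 μL total → factor 3000/150 = 20
Step 5: 20-fold → factor 20
Step 6: v brought to 1500 μL → factor = 1500 μL/v
Product of known-step factors = 3 × 10^5
Overall factor = 5.00 mM / (2.22 nM) = 2.2523 × 10^6
Step-6 factor = 2.2523 × 10^6 / 3 × 10^5 = 7.5075
v = 1500 μL / 7.5075 = 200 μL

200 μL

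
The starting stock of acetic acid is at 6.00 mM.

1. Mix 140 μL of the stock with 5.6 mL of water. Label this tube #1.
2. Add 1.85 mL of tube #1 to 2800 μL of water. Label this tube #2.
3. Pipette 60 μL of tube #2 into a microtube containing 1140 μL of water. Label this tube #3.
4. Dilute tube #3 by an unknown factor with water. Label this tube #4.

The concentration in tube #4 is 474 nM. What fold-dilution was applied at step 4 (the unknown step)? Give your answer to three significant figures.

6.14-fold

Step 1: 140 μL + 5.6 mL = 5740 μL total → factor 5740/140 = 41
Step 2: 1.85 mL + 2800 μL = 4.65 mL total → factor 4.65/1.85 = 2.5135
Step 3: 60 μL + 1140 μL = 1200 μL total → factor 1200/60 = 20
Step 4: unknown factor x
Product of known-step factors = 2061.1
Overall factor = 6.00 mM / (474 nM) = 12658
x = 12658 / 2061.1 = 6.14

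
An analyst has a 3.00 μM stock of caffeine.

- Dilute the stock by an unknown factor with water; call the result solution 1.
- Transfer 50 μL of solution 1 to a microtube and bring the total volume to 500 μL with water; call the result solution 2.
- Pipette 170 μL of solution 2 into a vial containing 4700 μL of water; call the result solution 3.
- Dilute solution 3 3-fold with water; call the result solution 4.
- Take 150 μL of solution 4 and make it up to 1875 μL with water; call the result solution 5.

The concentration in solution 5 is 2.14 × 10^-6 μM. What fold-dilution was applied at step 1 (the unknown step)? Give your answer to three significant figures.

130-fold

Step 1: unknown factor x
Step 2: 50 μL brought to 500 μL → factor 500/50 = 10
Step 3: 170 μL + 4700 μL = 4870 μL total → factor 4870/170 = 28.647
Step 4: 3-fold → factor 3
Step 5: 150 μL brought to 1875 μL → factor 1875/150 = 12.5
Product of known-step factors = 10743
Overall factor = 3.00 μM / (2.14 × 10^-6 μM) = 1.4019 × 10^6
x = 1.4019 × 10^6 / 10743 = 130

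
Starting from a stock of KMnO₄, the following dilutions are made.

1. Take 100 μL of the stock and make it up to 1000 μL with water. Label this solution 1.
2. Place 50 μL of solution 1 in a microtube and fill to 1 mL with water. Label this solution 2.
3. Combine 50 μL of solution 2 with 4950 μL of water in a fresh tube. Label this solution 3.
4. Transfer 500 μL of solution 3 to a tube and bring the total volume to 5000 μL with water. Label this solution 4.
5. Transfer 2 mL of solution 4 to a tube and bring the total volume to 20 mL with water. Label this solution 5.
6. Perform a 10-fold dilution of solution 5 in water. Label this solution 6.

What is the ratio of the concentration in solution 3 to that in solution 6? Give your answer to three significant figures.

Step 1: 100 μL brought to 1000 μL → factor 1000/100 = 10
Step 2: 50 μL brought to 1 mL → factor 1000/50 = 20
Step 3: 50 μL + 4950 μL = 5000 μL total → factor 5000/50 = 100
Step 4: 500 μL brought to 5000 μL → factor 5000/500 = 10
Step 5: 2 mL brought to 20 mL → factor 20/2 = 10
Step 6: 10-fold → factor 10
Dilution factor to solution 3 = 20000; to solution 6 = 2 × 10^7
[solution 3]/[solution 6] = (factor to solution 6)/(factor to solution 3) = 2 × 10^7/20000 = 1.00 × 10^3

1.00 × 10^3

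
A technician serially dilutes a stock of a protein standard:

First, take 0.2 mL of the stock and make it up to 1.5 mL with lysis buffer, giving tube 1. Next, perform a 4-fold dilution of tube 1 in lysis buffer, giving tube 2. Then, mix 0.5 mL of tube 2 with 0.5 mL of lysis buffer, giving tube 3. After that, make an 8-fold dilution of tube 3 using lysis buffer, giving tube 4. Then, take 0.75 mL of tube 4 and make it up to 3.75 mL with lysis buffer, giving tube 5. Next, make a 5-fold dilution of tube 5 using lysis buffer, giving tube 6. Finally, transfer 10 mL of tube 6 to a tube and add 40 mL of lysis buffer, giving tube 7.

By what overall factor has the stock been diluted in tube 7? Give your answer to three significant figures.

Step 1: 0.2 mL brought to 1.5 mL → factor 1.5/0.2 = 7.5
Step 2: 4-fold → factor 4
Step 3: 0.5 mL + 0.5 mL = 1 mL total → factor 1/0.5 = 2
Step 4: 8-fold → factor 8
Step 5: 0.75 mL brought to 3.75 mL → factor 3.75/0.75 = 5
Step 6: 5-fold → factor 5
Step 7: 10 mL + 40 mL = 50 mL total → factor 50/10 = 5
Overall dilution factor = 7.5 × 4 × 2 × 8 × 5 × 5 × 5 = 60000

6.00 × 10^4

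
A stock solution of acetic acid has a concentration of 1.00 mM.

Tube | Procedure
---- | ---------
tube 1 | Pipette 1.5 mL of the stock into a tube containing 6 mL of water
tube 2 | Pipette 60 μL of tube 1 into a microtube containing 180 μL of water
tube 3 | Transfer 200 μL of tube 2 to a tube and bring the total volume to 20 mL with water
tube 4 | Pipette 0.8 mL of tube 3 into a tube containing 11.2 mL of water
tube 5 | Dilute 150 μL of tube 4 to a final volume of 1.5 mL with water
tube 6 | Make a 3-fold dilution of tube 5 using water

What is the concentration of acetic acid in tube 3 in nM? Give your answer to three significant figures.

500 nM

Step 1: 1.5 mL + 6 mL = 7.5 mL total → factor 7.5/1.5 = 5
Step 2: 60 μL + 180 μL = 240 μL total → factor 240/60 = 4
Step 3: 200 μL brought to 20 mL → factor 20000/200 = 100
Dilution factor through tube 3 = 5 × 4 × 100 = 2000
[tube 3] = 1.00 mM / 2000 = 0.0005000 mM = 500 nM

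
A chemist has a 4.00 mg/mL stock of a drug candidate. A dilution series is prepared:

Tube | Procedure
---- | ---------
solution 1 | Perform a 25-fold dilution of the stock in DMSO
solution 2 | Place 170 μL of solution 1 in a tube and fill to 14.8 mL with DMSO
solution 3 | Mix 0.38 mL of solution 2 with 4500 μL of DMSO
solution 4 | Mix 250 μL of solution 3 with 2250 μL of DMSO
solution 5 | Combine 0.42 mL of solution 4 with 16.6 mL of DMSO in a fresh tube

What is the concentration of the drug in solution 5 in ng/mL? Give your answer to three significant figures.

Step 1: 25-fold → factor 25
Step 2: 170 μL brought to 14.8 mL → factor 14800/170 = 87.059
Step 3: 0.38 mL + 4500 μL = 4.88 mL total → factor 4.88/0.38 = 12.842
Step 4: 250 μL + 2250 μL = 2500 μL total → factor 2500/250 = 10
Step 5: 0.42 mL + 16.6 mL = 17.02 mL total → factor 17.02/0.42 = 40.524
Overall dilution factor = 25 × 87.059 × 12.842 × 10 × 40.524 = 1.1327 × 10^7
Final = 4.00 mg/mL / 1.1327 × 10^7 = 3.532 × 10^-7 mg/mL = 0.353 ng/mL

0.353 ng/mL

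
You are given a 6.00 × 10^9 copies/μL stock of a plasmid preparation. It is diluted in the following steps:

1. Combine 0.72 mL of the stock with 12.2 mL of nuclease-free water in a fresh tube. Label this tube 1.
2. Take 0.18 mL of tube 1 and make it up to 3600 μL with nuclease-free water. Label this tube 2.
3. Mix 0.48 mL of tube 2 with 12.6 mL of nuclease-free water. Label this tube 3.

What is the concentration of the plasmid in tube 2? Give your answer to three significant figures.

1.67 × 10^7 copies/μL

Step 1: 0.72 mL + 12.2 mL = 12.92 mL total → factor 12.92/0.72 = 17.944
Step 2: 0.18 mL brought to 3600 μL → factor 3.6/0.18 = 20
Dilution factor through tube 2 = 17.944 × 20 = 358.89
[tube 2] = 6.00 × 10^9 copies/μL / 358.89 = 1.67 × 10^7 copies/μL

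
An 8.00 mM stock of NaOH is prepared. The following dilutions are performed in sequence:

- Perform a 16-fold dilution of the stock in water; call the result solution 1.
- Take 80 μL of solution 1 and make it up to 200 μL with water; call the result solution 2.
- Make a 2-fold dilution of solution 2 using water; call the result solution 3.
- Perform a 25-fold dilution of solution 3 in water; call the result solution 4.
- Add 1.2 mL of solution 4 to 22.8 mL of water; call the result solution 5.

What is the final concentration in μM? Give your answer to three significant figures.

0.200 μM

Step 1: 16-fold → factor 16
Step 2: 80 μL brought to 200 μL → factor 200/80 = 2.5
Step 3: 2-fold → factor 2
Step 4: 25-fold → factor 25
Step 5: 1.2 mL + 22.8 mL = 24 mL total → factor 24/1.2 = 20
Overall dilution factor = 16 × 2.5 × 2 × 25 × 20 = 40000
Final = 8.00 mM / 40000 = 0.0002000 mM = 0.200 μM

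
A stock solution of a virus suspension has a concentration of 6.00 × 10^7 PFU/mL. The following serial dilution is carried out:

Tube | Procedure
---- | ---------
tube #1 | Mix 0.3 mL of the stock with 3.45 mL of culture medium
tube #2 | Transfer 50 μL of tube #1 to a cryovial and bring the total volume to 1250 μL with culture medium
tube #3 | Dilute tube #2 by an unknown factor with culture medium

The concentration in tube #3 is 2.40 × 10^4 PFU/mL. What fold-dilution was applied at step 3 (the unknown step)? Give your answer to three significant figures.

Step 1: 0.3 mL + 3.45 mL = 3.75 mL total → factor 3.75/0.3 = 12.5
Step 2: 50 μL brought to 1250 μL → factor 1250/50 = 25
Step 3: unknown factor x
Product of known-step factors = 312.5
Overall factor = 6.00 × 10^7 PFU/mL / (2.40 × 10^4 PFU/mL) = 2500
x = 2500 / 312.5 = 8.00

8.00-fold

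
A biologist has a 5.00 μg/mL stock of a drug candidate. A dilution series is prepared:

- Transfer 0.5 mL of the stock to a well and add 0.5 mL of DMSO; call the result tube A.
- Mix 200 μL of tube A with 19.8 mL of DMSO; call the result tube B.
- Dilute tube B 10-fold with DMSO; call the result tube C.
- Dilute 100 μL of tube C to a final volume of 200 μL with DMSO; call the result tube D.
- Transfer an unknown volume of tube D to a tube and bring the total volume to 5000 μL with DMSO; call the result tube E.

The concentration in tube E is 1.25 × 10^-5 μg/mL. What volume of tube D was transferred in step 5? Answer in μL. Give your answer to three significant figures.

Step 1: 0.5 mL + 0.5 mL = 1 mL total → factor 1/0.5 = 2
Step 2: 200 μL + 19.8 mL = 20000 μL total → factor 20000/200 = 100
Step 3: 10-fold → factor 10
Step 4: 100 μL brought to 200 μL → factor 200/100 = 2
Step 5: v brought to 5000 μL → factor = 5000 μL/v
Product of known-step factors = 4000
Overall factor = 5.00 μg/mL / (1.25 × 10^-5 μg/mL) = 4 × 10^5
Step-5 factor = 4 × 10^5 / 4000 = 100
v = 5000 μL / 100 = 50.0 μL

50.0 μL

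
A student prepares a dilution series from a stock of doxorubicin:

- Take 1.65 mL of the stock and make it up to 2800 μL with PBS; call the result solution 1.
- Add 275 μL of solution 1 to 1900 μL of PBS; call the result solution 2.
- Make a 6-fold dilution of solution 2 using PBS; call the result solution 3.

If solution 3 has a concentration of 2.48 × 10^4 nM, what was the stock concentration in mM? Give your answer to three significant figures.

2.00 mM

Step 1: 1.65 mL brought to 2800 μL → factor 2.8/1.65 = 1.697
Step 2: 275 μL + 1900 μL = 2175 μL total → factor 2175/275 = 7.9091
Step 3: 6-fold → factor 6
Overall dilution factor = 1.697 × 7.9091 × 6 = 80.529
Stock = 2.48 × 10^4 nM × 80.529 = 1.997 × 10^6 nM = 2.00 mM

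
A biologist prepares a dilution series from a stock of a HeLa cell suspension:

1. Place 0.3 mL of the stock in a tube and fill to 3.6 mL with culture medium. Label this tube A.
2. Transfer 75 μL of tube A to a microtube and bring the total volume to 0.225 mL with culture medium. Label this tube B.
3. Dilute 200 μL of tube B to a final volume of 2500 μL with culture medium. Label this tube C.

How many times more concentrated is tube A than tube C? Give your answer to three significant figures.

37.5

Step 1: 0.3 mL brought to 3.6 mL → factor 3.6/0.3 = 12
Step 2: 75 μL brought to 0.225 mL → factor 225/75 = 3
Step 3: 200 μL brought to 2500 μL → factor 2500/200 = 12.5
Dilution factor to tube A = 12; to tube C = 450
[tube A]/[tube C] = (factor to tube C)/(factor to tube A) = 450/12 = 37.5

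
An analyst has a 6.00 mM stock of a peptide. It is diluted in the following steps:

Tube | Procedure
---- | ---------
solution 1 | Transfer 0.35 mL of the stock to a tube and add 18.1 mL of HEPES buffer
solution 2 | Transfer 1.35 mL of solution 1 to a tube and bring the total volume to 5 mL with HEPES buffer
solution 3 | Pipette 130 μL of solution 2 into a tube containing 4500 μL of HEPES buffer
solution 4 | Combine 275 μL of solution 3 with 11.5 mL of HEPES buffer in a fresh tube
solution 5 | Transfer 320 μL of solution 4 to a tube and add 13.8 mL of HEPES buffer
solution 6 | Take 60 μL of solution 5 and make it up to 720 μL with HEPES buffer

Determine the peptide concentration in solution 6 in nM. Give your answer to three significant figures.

Step 1: 0.35 mL + 18.1 mL = 18.45 mL total → factor 18.45/0.35 = 52.714
Step 2: 1.35 mL brought to 5 mL → factor 5/1.35 = 3.7037
Step 3: 130 μL + 4500 μL = 4630 μL total → factor 4630/130 = 35.615
Step 4: 275 μL + 11.5 mL = 11775 μL total → factor 11775/275 = 42.818
Step 5: 320 μL + 13.8 mL = 14120 μL total → factor 14120/320 = 44.125
Step 6: 60 μL brought to 720 μL → factor 720/60 = 12
Overall dilution factor = 52.714 × 3.7037 × 35.615 × 42.818 × 44.125 × 12 = 1.5765 × 10^8
Final = 6.00 mM / 1.5765 × 10^8 = 3.806 × 10^-8 mM = 0.0381 nM

0.0381 nM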